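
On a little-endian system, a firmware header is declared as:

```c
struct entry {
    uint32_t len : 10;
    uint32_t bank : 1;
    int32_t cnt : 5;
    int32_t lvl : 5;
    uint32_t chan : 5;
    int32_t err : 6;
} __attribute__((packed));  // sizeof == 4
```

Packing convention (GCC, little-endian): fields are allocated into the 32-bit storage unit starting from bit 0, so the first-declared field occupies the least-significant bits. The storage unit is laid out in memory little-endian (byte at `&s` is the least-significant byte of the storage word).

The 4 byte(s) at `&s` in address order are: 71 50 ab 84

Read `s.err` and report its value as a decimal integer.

-31

[0]=0x71 [1]=0x50 [2]=0xab [3]=0x84 (little-endian) → word 0x84ab5071
len:10 @ bit 0 → (0x84ab5071>>0)&0x3ff = 0x71
bank:1 @ bit 10 → (0x84ab5071>>10)&0x1 = 0x0
cnt:5 @ bit 11 → (0x84ab5071>>11)&0x1f = 0xa
lvl:5 @ bit 16 → (0x84ab5071>>16)&0x1f = 0xb
chan:5 @ bit 21 → (0x84ab5071>>21)&0x1f = 0x5
err:6 @ bit 26 → (0x84ab5071>>26)&0x3f = 0x21  ←
err signed 6b, MSB=1: 33 - 64 = -31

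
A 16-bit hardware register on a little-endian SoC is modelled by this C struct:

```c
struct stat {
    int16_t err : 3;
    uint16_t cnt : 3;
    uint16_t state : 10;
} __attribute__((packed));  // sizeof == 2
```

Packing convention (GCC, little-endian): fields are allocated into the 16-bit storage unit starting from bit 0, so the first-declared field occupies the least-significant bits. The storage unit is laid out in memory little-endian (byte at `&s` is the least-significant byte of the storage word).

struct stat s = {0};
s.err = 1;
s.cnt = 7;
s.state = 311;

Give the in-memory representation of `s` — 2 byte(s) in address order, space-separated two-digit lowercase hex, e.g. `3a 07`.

f9 4d

err (3b) val=1 bits=0x1 at bit 0: 0x0001
cnt (3b) val=7 bits=0x7 at bit 3: 0x0039
state (10b) val=311 bits=0x137 at bit 6: 0x4df9
word = 0x4df9 → little-endian bytes:
  [0]=0xf9  [1]=0x4d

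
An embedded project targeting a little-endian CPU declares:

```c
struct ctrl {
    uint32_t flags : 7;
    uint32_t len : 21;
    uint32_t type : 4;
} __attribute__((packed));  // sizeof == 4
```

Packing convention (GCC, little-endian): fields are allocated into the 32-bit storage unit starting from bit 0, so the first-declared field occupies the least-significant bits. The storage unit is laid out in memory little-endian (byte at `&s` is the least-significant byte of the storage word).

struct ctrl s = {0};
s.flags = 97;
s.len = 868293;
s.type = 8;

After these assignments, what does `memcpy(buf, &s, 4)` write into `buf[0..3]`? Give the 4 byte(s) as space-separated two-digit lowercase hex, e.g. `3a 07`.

e1 e2 9f 86

flags:7 = 97 → 0x61 << 0 → word 0x00000061
len:21 = 868293 → 0xd3fc5 << 7 → word 0x069fe2e1
type:4 = 8 → 0x8 << 28 → word 0x869fe2e1
word = 0x869fe2e1 → little-endian bytes:
  [0]=0xe1  [1]=0xe2  [2]=0x9f  [3]=0x86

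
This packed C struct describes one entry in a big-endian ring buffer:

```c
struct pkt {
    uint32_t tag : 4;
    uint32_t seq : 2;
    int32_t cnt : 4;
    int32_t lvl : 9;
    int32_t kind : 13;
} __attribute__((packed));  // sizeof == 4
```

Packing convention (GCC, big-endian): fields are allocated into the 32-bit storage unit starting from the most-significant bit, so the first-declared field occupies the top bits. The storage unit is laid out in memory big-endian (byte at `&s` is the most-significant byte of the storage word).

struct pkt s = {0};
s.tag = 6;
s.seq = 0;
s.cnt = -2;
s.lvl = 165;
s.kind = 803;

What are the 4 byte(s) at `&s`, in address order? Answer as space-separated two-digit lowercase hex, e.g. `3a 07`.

63 94 a3 23

[28+:4] tag=6 & 0xf = 0x6; word=0x60000000
[26+:2] seq=0 & 0x3 = 0x0; word=0x60000000
[22+:4] cnt=-2 & 0xf = 0xe; word=0x63800000
[13+:9] lvl=165 & 0x1ff = 0xa5; word=0x6394a000
[0+:13] kind=803 & 0x1fff = 0x323; word=0x6394a323
word = 0x6394a323 → big-endian bytes:
  [0]=0x63  [1]=0x94  [2]=0xa3  [3]=0x23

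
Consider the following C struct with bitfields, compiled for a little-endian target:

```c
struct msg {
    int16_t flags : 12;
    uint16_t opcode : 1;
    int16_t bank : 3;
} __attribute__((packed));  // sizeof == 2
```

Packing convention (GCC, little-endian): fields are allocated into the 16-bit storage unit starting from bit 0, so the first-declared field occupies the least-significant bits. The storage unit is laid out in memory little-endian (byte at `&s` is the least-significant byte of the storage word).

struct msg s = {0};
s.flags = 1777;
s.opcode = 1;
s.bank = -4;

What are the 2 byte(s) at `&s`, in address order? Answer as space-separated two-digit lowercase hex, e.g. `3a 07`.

flags:12 = 1777 → 0x6f1 << 0 → word 0x06f1
opcode:1 = 1 → 0x1 << 12 → word 0x16f1
bank:3 = -4 → 0x4 << 13 → word 0x96f1
word = 0x96f1 → little-endian bytes:
  [0]=0xf1  [1]=0x96

f1 96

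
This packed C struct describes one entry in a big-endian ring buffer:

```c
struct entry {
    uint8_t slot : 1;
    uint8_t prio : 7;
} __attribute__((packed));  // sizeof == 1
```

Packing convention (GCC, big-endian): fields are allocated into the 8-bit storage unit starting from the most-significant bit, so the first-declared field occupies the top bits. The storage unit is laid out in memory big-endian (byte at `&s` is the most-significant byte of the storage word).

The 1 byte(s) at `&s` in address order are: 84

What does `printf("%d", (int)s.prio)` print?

4

[0]=0x84 (big-endian) → word 0x84
slot:1 @ bit 7 → (0x84>>7)&0x1 = 0x1
prio:7 @ bit 0 → (0x84>>0)&0x7f = 0x4  ←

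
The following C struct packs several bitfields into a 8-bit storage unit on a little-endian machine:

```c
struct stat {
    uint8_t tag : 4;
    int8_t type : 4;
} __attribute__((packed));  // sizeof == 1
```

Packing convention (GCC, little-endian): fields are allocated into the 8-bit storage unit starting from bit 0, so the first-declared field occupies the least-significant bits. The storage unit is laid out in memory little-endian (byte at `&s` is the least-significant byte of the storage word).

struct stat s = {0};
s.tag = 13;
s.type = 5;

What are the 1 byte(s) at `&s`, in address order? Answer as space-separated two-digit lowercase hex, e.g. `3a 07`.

5d

tag (4b) val=13 bits=0xd at bit 0: 0x0d
type (4b) val=5 bits=0x5 at bit 4: 0x5d
word = 0x5d → little-endian bytes:
  [0]=0x5d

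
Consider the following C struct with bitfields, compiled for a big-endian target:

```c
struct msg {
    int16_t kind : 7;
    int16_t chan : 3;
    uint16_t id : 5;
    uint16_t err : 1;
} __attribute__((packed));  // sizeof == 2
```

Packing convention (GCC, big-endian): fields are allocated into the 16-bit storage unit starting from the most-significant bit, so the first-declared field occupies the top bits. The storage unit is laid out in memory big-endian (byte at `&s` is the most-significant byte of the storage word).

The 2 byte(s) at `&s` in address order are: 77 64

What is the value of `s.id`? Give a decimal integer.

18

[0]=0x77 [1]=0x64 (big-endian) → word 0x7764
kind [9+:7] = (word>>9) & 0x7f = 59
chan [6+:3] = (word>>6) & 0x7 = 5
id [1+:5] = (word>>1) & 0x1f = 18  ←
err [0+:1] = (word>>0) & 0x1 = 0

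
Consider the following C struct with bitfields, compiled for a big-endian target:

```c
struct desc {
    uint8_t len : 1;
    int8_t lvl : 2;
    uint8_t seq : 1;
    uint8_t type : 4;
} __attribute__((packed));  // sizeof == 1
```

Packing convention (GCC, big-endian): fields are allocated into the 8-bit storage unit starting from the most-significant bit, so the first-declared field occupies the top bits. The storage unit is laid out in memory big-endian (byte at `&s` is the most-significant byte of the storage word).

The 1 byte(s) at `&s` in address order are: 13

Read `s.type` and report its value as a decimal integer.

3

[0]=0x13 (big-endian) → word 0x13
len:1 @ bit 7 → (0x13>>7)&0x1 = 0x0
lvl:2 @ bit 5 → (0x13>>5)&0x3 = 0x0
seq:1 @ bit 4 → (0x13>>4)&0x1 = 0x1
type:4 @ bit 0 → (0x13>>0)&0xf = 0x3  ←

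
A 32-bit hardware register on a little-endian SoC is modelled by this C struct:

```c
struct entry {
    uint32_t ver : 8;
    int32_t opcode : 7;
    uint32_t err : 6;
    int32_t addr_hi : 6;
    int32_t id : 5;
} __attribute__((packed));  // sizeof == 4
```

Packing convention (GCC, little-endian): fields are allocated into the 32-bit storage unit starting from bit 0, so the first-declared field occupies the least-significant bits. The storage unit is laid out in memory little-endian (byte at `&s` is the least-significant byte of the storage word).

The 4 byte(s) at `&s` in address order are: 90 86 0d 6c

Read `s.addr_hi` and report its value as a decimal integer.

[0]=0x90 [1]=0x86 [2]=0x0d [3]=0x6c (little-endian) → word 0x6c0d8690
ver:8 @ bit 0 → (0x6c0d8690>>0)&0xff = 0x90
opcode:7 @ bit 8 → (0x6c0d8690>>8)&0x7f = 0x6
err:6 @ bit 15 → (0x6c0d8690>>15)&0x3f = 0x1b
addr_hi:6 @ bit 21 → (0x6c0d8690>>21)&0x3f = 0x20  ←
id:5 @ bit 27 → (0x6c0d8690>>27)&0x1f = 0xd
addr_hi signed 6b, MSB=1: 32 - 64 = -32

-32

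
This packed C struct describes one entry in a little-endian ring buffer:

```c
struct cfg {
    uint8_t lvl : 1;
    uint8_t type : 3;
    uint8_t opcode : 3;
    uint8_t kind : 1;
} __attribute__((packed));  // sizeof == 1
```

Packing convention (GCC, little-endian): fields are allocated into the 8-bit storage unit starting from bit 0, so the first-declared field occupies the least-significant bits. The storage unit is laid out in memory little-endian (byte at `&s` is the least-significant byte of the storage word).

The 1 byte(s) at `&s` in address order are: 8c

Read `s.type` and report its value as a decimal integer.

6

[0]=0x8c (little-endian) → word 0x8c
lvl:1 @ bit 0 → (0x8c>>0)&0x1 = 0x0
type:3 @ bit 1 → (0x8c>>1)&0x7 = 0x6  ←
opcode:3 @ bit 4 → (0x8c>>4)&0x7 = 0x0
kind:1 @ bit 7 → (0x8c>>7)&0x1 = 0x1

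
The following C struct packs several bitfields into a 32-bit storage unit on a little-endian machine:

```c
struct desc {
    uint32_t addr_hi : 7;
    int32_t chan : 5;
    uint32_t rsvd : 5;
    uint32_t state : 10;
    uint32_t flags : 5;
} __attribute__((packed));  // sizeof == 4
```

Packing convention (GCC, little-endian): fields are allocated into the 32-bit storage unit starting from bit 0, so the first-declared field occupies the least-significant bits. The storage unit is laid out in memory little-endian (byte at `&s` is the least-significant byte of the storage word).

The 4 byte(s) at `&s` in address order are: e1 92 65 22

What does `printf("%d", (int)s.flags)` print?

4

[0]=0xe1 [1]=0x92 [2]=0x65 [3]=0x22 (little-endian) → word 0x226592e1
addr_hi [0+:7] = (word>>0) & 0x7f = 97
chan [7+:5] = (word>>7) & 0x1f = 5
rsvd [12+:5] = (word>>12) & 0x1f = 25
state [17+:10] = (word>>17) & 0x3ff = 306
flags [27+:5] = (word>>27) & 0x1f = 4  ←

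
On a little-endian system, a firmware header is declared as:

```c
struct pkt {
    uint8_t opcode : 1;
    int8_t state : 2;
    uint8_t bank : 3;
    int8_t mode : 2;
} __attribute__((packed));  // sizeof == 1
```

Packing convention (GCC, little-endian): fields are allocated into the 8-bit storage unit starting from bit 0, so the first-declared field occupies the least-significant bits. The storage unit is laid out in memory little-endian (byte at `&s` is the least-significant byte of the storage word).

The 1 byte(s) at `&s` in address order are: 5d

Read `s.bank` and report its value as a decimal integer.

3

[0]=0x5d (little-endian) → word 0x5d
opcode [0+:1] = (word>>0) & 0x1 = 1
state [1+:2] = (word>>1) & 0x3 = 2
bank [3+:3] = (word>>3) & 0x7 = 3  ←
mode [6+:2] = (word>>6) & 0x3 = 1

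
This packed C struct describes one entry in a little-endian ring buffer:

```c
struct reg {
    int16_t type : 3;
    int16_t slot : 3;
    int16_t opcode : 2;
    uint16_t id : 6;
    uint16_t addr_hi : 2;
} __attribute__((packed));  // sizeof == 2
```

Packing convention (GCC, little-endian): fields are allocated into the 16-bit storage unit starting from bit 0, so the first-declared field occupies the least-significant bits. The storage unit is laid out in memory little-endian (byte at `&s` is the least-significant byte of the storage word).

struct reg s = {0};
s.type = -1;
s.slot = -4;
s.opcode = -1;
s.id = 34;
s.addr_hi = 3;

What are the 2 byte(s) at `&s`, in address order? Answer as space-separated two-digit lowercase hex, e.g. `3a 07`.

[0+:3] type=-1 & 0x7 = 0x7; word=0x0007
[3+:3] slot=-4 & 0x7 = 0x4; word=0x0027
[6+:2] opcode=-1 & 0x3 = 0x3; word=0x00e7
[8+:6] id=34 & 0x3f = 0x22; word=0x22e7
[14+:2] addr_hi=3 & 0x3 = 0x3; word=0xe2e7
word = 0xe2e7 → little-endian bytes:
  [0]=0xe7  [1]=0xe2

e7 e2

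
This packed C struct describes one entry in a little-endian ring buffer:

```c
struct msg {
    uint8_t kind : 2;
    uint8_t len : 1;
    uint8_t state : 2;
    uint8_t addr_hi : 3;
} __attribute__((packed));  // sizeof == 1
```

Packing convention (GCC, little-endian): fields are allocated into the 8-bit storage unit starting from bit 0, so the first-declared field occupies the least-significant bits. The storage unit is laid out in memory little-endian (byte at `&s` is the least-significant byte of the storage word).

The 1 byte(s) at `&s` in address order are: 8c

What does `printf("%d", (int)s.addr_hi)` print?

4

[0]=0x8c (little-endian) → word 0x8c
kind [0+:2] = (word>>0) & 0x3 = 0
len [2+:1] = (word>>2) & 0x1 = 1
state [3+:2] = (word>>3) & 0x3 = 1
addr_hi [5+:3] = (word>>5) & 0x7 = 4  ←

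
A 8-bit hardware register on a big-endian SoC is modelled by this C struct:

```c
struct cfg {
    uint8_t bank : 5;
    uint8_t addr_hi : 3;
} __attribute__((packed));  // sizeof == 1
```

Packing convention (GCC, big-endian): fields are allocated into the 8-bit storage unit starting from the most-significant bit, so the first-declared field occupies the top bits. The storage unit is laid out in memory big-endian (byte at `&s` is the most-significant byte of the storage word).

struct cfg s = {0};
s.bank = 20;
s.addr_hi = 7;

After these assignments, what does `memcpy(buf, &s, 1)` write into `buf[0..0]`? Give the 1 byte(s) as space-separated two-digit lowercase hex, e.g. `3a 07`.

a7

bank (5b) val=20 bits=0x14 at bit 3: 0xa0
addr_hi (3b) val=7 bits=0x7 at bit 0: 0xa7
word = 0xa7 → big-endian bytes:
  [0]=0xa7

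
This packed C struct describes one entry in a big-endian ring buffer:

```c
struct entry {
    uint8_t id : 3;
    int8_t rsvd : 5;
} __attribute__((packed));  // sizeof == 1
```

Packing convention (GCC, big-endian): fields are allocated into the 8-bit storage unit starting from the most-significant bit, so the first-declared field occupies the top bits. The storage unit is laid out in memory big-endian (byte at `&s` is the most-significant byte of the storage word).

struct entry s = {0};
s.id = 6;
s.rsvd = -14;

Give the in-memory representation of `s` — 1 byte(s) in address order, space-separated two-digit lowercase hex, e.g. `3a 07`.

[5+:3] id=6 & 0x7 = 0x6; word=0xc0
[0+:5] rsvd=-14 & 0x1f = 0x12; word=0xd2
word = 0xd2 → big-endian bytes:
  [0]=0xd2

d2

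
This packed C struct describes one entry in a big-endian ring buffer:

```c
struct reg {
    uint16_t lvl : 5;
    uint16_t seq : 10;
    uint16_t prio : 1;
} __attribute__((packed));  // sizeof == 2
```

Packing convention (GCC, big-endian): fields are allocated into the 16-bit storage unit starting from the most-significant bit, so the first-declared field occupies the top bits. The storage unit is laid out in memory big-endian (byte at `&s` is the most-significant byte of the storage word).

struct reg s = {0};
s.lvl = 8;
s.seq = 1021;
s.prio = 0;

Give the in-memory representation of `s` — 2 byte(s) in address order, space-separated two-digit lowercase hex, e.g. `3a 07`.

47 fa

lvl:5 = 8 → 0x8 << 11 → word 0x4000
seq:10 = 1021 → 0x3fd << 1 → word 0x47fa
prio:1 = 0 → 0x0 << 0 → word 0x47fa
word = 0x47fa → big-endian bytes:
  [0]=0x47  [1]=0xfa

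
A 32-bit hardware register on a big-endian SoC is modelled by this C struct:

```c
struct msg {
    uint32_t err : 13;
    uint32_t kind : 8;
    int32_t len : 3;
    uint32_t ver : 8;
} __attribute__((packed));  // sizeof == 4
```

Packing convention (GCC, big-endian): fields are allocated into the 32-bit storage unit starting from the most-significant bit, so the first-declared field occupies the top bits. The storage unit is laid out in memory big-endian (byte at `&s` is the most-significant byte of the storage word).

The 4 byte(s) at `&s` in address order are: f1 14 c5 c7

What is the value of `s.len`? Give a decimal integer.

[0]=0xf1 [1]=0x14 [2]=0xc5 [3]=0xc7 (big-endian) → word 0xf114c5c7
err [19+:13] = (word>>19) & 0x1fff = 7714
kind [11+:8] = (word>>11) & 0xff = 152
len [8+:3] = (word>>8) & 0x7 = 5  ←
ver [0+:8] = (word>>0) & 0xff = 199
len signed 3b, MSB=1: 5 - 8 = -3

-3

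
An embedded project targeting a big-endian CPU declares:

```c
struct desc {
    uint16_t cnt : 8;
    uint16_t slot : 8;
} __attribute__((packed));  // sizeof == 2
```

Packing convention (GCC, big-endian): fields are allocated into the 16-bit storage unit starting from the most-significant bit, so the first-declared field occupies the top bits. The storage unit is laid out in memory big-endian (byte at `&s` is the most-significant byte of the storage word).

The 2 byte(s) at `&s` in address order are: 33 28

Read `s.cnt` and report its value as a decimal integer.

51

[0]=0x33 [1]=0x28 (big-endian) → word 0x3328
cnt [8+:8] = (word>>8) & 0xff = 51  ←
slot [0+:8] = (word>>0) & 0xff = 40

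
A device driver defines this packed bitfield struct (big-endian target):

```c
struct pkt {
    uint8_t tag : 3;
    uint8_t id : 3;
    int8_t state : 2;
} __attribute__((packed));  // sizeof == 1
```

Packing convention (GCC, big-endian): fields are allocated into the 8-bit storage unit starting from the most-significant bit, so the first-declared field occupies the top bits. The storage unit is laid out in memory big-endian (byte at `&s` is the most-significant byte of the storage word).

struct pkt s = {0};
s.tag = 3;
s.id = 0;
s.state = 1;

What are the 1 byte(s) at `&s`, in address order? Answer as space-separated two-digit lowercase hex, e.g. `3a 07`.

61

tag (3b) val=3 bits=0x3 at bit 5: 0x60
id (3b) val=0 bits=0x0 at bit 2: 0x60
state (2b) val=1 bits=0x1 at bit 0: 0x61
word = 0x61 → big-endian bytes:
  [0]=0x61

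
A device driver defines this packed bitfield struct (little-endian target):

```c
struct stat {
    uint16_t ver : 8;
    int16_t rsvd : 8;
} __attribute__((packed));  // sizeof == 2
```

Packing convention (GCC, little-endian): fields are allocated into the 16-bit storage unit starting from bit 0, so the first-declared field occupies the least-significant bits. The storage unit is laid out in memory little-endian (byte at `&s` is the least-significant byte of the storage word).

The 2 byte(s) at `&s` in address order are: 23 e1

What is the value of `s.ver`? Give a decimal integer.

35

[0]=0x23 [1]=0xe1 (little-endian) → word 0xe123
ver:8 @ bit 0 → (0xe123>>0)&0xff = 0x23  ←
rsvd:8 @ bit 8 → (0xe123>>8)&0xff = 0xe1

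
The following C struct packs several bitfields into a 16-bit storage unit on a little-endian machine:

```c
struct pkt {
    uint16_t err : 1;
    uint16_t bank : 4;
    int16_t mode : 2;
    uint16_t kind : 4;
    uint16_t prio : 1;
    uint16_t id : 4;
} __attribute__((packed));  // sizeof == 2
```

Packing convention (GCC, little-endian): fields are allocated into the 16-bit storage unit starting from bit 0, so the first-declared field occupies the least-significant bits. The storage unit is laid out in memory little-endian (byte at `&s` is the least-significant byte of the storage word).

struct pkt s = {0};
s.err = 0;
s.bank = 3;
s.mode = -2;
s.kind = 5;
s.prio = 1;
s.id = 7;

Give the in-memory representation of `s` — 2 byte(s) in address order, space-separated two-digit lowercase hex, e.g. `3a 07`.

err:1 = 0 → 0x0 << 0 → word 0x0000
bank:4 = 3 → 0x3 << 1 → word 0x0006
mode:2 = -2 → 0x2 << 5 → word 0x0046
kind:4 = 5 → 0x5 << 7 → word 0x02c6
prio:1 = 1 → 0x1 << 11 → word 0x0ac6
id:4 = 7 → 0x7 << 12 → word 0x7ac6
word = 0x7ac6 → little-endian bytes:
  [0]=0xc6  [1]=0x7a

c6 7a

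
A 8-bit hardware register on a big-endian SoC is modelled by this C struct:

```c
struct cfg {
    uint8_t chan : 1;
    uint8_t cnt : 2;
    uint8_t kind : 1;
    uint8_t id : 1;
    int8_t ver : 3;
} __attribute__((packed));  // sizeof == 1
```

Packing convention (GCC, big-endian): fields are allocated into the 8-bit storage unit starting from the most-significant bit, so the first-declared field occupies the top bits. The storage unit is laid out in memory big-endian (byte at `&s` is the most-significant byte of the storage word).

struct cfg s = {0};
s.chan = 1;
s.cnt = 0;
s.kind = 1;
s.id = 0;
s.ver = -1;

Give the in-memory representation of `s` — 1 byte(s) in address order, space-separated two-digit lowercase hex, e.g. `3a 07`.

[7+:1] chan=1 & 0x1 = 0x1; word=0x80
[5+:2] cnt=0 & 0x3 = 0x0; word=0x80
[4+:1] kind=1 & 0x1 = 0x1; word=0x90
[3+:1] id=0 & 0x1 = 0x0; word=0x90
[0+:3] ver=-1 & 0x7 = 0x7; word=0x97
word = 0x97 → big-endian bytes:
  [0]=0x97

97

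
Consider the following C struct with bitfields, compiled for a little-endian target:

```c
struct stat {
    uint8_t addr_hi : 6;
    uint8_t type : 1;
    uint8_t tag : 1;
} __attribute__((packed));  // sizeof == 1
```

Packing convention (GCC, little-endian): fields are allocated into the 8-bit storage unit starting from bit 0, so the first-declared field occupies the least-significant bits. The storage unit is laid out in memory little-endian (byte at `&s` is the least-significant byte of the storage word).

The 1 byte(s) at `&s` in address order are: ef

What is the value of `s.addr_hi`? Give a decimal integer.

[0]=0xef (little-endian) → word 0xef
addr_hi:6 @ bit 0 → (0xef>>0)&0x3f = 0x2f  ←
type:1 @ bit 6 → (0xef>>6)&0x1 = 0x1
tag:1 @ bit 7 → (0xef>>7)&0x1 = 0x1

47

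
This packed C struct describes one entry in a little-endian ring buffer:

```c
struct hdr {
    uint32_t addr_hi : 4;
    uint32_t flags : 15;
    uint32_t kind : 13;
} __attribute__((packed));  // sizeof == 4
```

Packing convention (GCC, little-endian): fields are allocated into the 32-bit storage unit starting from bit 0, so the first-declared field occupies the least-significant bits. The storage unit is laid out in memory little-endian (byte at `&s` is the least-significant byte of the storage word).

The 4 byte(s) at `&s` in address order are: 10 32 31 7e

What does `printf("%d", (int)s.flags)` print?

[0]=0x10 [1]=0x32 [2]=0x31 [3]=0x7e (little-endian) → word 0x7e313210
addr_hi [0+:4] = (word>>0) & 0xf = 0
flags [4+:15] = (word>>4) & 0x7fff = 4897  ←
kind [19+:13] = (word>>19) & 0x1fff = 4038

4897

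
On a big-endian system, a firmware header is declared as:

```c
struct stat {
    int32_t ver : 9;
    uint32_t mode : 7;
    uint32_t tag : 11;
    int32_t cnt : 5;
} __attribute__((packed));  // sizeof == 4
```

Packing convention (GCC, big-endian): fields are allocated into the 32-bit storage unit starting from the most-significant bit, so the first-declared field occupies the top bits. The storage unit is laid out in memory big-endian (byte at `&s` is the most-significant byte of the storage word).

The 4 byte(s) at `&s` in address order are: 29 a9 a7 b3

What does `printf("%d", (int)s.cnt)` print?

[0]=0x29 [1]=0xa9 [2]=0xa7 [3]=0xb3 (big-endian) → word 0x29a9a7b3
ver [23+:9] = (word>>23) & 0x1ff = 83
mode [16+:7] = (word>>16) & 0x7f = 41
tag [5+:11] = (word>>5) & 0x7ff = 1341
cnt [0+:5] = (word>>0) & 0x1f = 19  ←
cnt signed 5b, MSB=1: 19 - 32 = -13

-13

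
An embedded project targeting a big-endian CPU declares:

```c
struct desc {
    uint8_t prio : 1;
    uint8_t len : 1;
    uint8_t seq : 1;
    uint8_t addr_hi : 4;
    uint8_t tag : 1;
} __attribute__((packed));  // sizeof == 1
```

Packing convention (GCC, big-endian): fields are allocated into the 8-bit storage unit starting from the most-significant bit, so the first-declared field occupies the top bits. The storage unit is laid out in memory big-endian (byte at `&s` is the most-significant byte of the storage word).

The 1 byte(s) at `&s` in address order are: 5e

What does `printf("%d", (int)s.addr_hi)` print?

[0]=0x5e (big-endian) → word 0x5e
prio [7+:1] = (word>>7) & 0x1 = 0
len [6+:1] = (word>>6) & 0x1 = 1
seq [5+:1] = (word>>5) & 0x1 = 0
addr_hi [1+:4] = (word>>1) & 0xf = 15  ←
tag [0+:1] = (word>>0) & 0x1 = 0

15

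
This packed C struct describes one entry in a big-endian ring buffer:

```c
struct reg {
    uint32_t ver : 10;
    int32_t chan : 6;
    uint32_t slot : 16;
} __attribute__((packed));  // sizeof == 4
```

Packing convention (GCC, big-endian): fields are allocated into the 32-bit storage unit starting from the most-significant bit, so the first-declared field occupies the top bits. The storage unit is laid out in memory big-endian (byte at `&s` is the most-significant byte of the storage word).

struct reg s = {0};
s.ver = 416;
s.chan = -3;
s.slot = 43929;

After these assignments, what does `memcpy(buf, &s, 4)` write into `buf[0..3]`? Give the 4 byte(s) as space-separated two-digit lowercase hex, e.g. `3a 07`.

68 3d ab 99

ver:10 = 416 → 0x1a0 << 22 → word 0x68000000
chan:6 = -3 → 0x3d << 16 → word 0x683d0000
slot:16 = 43929 → 0xab99 << 0 → word 0x683dab99
word = 0x683dab99 → big-endian bytes:
  [0]=0x68  [1]=0x3d  [2]=0xab  [3]=0x99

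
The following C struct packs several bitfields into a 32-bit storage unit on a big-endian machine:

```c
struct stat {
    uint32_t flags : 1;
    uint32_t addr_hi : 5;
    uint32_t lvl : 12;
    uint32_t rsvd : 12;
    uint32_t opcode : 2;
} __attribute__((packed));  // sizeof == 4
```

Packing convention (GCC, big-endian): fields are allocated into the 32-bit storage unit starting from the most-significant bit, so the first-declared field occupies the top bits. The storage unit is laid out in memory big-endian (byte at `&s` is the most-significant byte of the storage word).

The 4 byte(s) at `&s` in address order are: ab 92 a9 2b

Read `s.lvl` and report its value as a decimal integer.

[0]=0xab [1]=0x92 [2]=0xa9 [3]=0x2b (big-endian) → word 0xab92a92b
flags:1 @ bit 31 → (0xab92a92b>>31)&0x1 = 0x1
addr_hi:5 @ bit 26 → (0xab92a92b>>26)&0x1f = 0xa
lvl:12 @ bit 14 → (0xab92a92b>>14)&0xfff = 0xe4a  ←
rsvd:12 @ bit 2 → (0xab92a92b>>2)&0xfff = 0xa4a
opcode:2 @ bit 0 → (0xab92a92b>>0)&0x3 = 0x3

3658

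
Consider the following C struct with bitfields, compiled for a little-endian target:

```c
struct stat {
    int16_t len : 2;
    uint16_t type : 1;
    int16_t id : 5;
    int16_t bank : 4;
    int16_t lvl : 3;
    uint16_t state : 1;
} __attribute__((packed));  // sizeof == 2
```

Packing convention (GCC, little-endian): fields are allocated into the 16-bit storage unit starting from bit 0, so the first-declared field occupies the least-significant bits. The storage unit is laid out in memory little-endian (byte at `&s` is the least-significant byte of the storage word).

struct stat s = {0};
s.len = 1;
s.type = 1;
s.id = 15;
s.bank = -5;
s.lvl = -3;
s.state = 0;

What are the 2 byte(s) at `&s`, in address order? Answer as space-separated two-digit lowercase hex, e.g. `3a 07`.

[0+:2] len=1 & 0x3 = 0x1; word=0x0001
[2+:1] type=1 & 0x1 = 0x1; word=0x0005
[3+:5] id=15 & 0x1f = 0xf; word=0x007d
[8+:4] bank=-5 & 0xf = 0xb; word=0x0b7d
[12+:3] lvl=-3 & 0x7 = 0x5; word=0x5b7d
[15+:1] state=0 & 0x1 = 0x0; word=0x5b7d
word = 0x5b7d → little-endian bytes:
  [0]=0x7d  [1]=0x5b

7d 5b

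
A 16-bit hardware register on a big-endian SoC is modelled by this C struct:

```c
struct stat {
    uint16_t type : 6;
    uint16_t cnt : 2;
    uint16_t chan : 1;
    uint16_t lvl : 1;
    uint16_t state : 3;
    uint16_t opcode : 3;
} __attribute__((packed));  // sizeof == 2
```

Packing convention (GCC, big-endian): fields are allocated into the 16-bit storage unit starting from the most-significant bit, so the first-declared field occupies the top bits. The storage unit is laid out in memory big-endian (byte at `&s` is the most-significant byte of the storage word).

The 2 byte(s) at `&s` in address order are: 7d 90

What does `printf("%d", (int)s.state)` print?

2

[0]=0x7d [1]=0x90 (big-endian) → word 0x7d90
type:6 @ bit 10 → (0x7d90>>10)&0x3f = 0x1f
cnt:2 @ bit 8 → (0x7d90>>8)&0x3 = 0x1
chan:1 @ bit 7 → (0x7d90>>7)&0x1 = 0x1
lvl:1 @ bit 6 → (0x7d90>>6)&0x1 = 0x0
state:3 @ bit 3 → (0x7d90>>3)&0x7 = 0x2  ←
opcode:3 @ bit 0 → (0x7d90>>0)&0x7 = 0x0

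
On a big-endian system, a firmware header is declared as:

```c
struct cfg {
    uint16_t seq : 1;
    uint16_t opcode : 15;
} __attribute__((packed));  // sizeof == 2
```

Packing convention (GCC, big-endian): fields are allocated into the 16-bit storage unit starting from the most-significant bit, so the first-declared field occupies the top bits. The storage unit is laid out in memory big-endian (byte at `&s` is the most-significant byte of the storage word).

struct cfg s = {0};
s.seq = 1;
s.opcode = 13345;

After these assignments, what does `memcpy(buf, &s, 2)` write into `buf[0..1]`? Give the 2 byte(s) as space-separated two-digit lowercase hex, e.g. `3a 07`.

seq:1 = 1 → 0x1 << 15 → word 0x8000
opcode:15 = 13345 → 0x3421 << 0 → word 0xb421
word = 0xb421 → big-endian bytes:
  [0]=0xb4  [1]=0x21

b4 21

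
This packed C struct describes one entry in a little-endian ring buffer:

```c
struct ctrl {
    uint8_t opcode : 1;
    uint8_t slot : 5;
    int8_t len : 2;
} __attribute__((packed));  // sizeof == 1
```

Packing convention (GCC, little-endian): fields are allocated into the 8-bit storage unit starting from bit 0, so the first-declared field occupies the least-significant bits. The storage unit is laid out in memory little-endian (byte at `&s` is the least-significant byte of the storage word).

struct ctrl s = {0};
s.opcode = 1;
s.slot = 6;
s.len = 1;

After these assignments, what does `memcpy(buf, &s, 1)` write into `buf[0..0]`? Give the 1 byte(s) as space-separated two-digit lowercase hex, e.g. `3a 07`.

4d

opcode (1b) val=1 bits=0x1 at bit 0: 0x01
slot (5b) val=6 bits=0x6 at bit 1: 0x0d
len (2b) val=1 bits=0x1 at bit 6: 0x4d
word = 0x4d → little-endian bytes:
  [0]=0x4d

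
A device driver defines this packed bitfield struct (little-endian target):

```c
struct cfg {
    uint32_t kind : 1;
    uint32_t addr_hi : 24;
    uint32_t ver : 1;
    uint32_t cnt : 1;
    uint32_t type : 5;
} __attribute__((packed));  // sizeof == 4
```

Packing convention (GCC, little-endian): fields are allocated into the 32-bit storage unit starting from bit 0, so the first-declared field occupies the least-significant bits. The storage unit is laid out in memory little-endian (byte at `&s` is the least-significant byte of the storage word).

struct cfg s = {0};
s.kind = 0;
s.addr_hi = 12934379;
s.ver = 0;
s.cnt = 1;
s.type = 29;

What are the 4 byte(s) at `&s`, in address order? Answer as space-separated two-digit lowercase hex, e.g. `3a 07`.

kind:1 = 0 → 0x0 << 0 → word 0x00000000
addr_hi:24 = 12934379 → 0xc55ceb << 1 → word 0x018ab9d6
ver:1 = 0 → 0x0 << 25 → word 0x018ab9d6
cnt:1 = 1 → 0x1 << 26 → word 0x058ab9d6
type:5 = 29 → 0x1d << 27 → word 0xed8ab9d6
word = 0xed8ab9d6 → little-endian bytes:
  [0]=0xd6  [1]=0xb9  [2]=0x8a  [3]=0xed

d6 b9 8a ed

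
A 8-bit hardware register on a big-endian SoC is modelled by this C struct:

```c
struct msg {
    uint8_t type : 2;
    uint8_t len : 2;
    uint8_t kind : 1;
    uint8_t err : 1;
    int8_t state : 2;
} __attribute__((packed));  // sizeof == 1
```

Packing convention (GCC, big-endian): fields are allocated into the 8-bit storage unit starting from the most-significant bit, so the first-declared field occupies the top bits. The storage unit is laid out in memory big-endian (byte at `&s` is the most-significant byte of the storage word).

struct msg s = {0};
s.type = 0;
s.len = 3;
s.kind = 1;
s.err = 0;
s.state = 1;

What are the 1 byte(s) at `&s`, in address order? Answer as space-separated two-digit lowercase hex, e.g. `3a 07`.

[6+:2] type=0 & 0x3 = 0x0; word=0x00
[4+:2] len=3 & 0x3 = 0x3; word=0x30
[3+:1] kind=1 & 0x1 = 0x1; word=0x38
[2+:1] err=0 & 0x1 = 0x0; word=0x38
[0+:2] state=1 & 0x3 = 0x1; word=0x39
word = 0x39 → big-endian bytes:
  [0]=0x39

39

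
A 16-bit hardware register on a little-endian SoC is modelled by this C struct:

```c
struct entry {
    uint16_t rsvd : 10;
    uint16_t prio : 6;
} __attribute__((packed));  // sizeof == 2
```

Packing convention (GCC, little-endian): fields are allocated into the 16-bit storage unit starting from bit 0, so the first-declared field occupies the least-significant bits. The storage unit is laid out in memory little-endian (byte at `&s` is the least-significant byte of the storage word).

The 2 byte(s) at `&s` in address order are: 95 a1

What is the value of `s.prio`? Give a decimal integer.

[0]=0x95 [1]=0xa1 (little-endian) → word 0xa195
rsvd [0+:10] = (word>>0) & 0x3ff = 405
prio [10+:6] = (word>>10) & 0x3f = 40  ←

40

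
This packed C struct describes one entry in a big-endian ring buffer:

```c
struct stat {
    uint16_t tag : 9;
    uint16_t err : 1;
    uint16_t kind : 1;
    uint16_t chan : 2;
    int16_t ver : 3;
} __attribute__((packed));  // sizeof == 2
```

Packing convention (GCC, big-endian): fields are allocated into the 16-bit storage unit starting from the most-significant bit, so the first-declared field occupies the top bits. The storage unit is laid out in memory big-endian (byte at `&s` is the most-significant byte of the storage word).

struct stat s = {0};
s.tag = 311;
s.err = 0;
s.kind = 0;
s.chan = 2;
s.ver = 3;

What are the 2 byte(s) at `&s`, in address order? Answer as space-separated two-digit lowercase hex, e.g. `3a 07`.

9b 93

[7+:9] tag=311 & 0x1ff = 0x137; word=0x9b80
[6+:1] err=0 & 0x1 = 0x0; word=0x9b80
[5+:1] kind=0 & 0x1 = 0x0; word=0x9b80
[3+:2] chan=2 & 0x3 = 0x2; word=0x9b90
[0+:3] ver=3 & 0x7 = 0x3; word=0x9b93
word = 0x9b93 → big-endian bytes:
  [0]=0x9b  [1]=0x93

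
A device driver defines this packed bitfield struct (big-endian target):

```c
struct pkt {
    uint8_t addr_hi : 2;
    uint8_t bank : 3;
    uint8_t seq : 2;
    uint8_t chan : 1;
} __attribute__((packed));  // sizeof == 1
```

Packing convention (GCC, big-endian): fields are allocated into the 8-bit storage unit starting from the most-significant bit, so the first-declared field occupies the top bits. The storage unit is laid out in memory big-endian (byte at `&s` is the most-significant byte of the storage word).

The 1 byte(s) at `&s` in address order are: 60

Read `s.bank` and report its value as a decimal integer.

[0]=0x60 (big-endian) → word 0x60
addr_hi:2 @ bit 6 → (0x60>>6)&0x3 = 0x1
bank:3 @ bit 3 → (0x60>>3)&0x7 = 0x4  ←
seq:2 @ bit 1 → (0x60>>1)&0x3 = 0x0
chan:1 @ bit 0 → (0x60>>0)&0x1 = 0x0

4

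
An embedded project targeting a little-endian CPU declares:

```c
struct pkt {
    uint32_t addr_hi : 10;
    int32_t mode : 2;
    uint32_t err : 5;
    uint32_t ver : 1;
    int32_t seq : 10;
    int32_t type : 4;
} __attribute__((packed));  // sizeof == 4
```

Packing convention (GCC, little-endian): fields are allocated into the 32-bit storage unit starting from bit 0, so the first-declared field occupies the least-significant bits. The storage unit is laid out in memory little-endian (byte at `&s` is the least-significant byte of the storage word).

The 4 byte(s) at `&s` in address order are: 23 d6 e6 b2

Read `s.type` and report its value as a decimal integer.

-5

[0]=0x23 [1]=0xd6 [2]=0xe6 [3]=0xb2 (little-endian) → word 0xb2e6d623
addr_hi:10 @ bit 0 → (0xb2e6d623>>0)&0x3ff = 0x223
mode:2 @ bit 10 → (0xb2e6d623>>10)&0x3 = 0x1
err:5 @ bit 12 → (0xb2e6d623>>12)&0x1f = 0xd
ver:1 @ bit 17 → (0xb2e6d623>>17)&0x1 = 0x1
seq:10 @ bit 18 → (0xb2e6d623>>18)&0x3ff = 0xb9
type:4 @ bit 28 → (0xb2e6d623>>28)&0xf = 0xb  ←
type signed 4b, MSB=1: 11 - 16 = -5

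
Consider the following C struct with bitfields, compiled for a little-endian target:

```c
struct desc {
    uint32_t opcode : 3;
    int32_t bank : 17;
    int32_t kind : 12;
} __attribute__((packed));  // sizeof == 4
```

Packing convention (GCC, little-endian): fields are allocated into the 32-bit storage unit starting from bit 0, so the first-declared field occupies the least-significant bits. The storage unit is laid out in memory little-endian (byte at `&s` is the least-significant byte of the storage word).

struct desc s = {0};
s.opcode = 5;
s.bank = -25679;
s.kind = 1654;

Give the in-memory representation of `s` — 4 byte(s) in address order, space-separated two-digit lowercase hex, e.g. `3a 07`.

8d dd 6c 67

opcode:3 = 5 → 0x5 << 0 → word 0x00000005
bank:17 = -25679 → 0x19bb1 << 3 → word 0x000cdd8d
kind:12 = 1654 → 0x676 << 20 → word 0x676cdd8d
word = 0x676cdd8d → little-endian bytes:
  [0]=0x8d  [1]=0xdd  [2]=0x6c  [3]=0x67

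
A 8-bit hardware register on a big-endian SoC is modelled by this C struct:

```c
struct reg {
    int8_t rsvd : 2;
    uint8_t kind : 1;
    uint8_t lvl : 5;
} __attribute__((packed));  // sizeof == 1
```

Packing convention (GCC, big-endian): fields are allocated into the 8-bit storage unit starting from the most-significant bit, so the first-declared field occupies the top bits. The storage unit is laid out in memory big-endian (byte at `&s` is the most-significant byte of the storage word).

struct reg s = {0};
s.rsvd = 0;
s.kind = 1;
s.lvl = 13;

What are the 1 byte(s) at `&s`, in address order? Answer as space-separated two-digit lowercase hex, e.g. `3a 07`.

2d

[6+:2] rsvd=0 & 0x3 = 0x0; word=0x00
[5+:1] kind=1 & 0x1 = 0x1; word=0x20
[0+:5] lvl=13 & 0x1f = 0xd; word=0x2d
word = 0x2d → big-endian bytes:
  [0]=0x2d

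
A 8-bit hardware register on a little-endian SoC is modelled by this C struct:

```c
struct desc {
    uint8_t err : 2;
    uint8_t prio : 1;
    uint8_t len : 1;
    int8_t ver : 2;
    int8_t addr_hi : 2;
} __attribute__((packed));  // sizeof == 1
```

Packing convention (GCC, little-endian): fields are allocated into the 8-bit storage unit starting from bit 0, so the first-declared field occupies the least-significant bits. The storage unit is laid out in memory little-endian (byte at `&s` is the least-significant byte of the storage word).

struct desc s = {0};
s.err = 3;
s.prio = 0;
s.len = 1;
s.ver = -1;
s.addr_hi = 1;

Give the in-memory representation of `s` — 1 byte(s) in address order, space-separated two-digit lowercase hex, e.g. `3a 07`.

7b

err (2b) val=3 bits=0x3 at bit 0: 0x03
prio (1b) val=0 bits=0x0 at bit 2: 0x03
len (1b) val=1 bits=0x1 at bit 3: 0x0b
ver (2b) val=-1 bits=0x3 at bit 4: 0x3b
addr_hi (2b) val=1 bits=0x1 at bit 6: 0x7b
word = 0x7b → little-endian bytes:
  [0]=0x7b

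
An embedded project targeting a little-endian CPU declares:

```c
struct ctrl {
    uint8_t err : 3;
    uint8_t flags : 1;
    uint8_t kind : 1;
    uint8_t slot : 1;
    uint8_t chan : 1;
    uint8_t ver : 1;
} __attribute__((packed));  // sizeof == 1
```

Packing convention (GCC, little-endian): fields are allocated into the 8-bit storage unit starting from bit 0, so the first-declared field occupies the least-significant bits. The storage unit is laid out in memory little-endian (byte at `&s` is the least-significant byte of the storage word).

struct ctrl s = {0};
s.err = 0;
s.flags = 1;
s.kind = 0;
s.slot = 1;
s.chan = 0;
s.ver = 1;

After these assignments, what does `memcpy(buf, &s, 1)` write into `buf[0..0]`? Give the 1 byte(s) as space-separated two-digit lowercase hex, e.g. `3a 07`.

a8

[0+:3] err=0 & 0x7 = 0x0; word=0x00
[3+:1] flags=1 & 0x1 = 0x1; word=0x08
[4+:1] kind=0 & 0x1 = 0x0; word=0x08
[5+:1] slot=1 & 0x1 = 0x1; word=0x28
[6+:1] chan=0 & 0x1 = 0x0; word=0x28
[7+:1] ver=1 & 0x1 = 0x1; word=0xa8
word = 0xa8 → little-endian bytes:
  [0]=0xa8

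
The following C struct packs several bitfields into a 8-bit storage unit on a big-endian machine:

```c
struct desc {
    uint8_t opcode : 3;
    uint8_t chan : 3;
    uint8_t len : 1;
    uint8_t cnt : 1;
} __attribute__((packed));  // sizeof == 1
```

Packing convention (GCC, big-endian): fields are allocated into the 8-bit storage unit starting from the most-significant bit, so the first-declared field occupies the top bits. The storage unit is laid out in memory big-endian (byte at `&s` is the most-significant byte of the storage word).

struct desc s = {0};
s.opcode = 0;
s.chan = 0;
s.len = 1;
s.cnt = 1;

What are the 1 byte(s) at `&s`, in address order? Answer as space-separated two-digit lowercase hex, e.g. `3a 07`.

03

opcode (3b) val=0 bits=0x0 at bit 5: 0x00
chan (3b) val=0 bits=0x0 at bit 2: 0x00
len (1b) val=1 bits=0x1 at bit 1: 0x02
cnt (1b) val=1 bits=0x1 at bit 0: 0x03
word = 0x03 → big-endian bytes:
  [0]=0x03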